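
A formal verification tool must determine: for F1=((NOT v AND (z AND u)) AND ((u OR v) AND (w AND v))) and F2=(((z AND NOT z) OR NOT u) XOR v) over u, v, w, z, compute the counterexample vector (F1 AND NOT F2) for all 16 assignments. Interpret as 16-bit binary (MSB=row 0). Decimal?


F1 = ((NOT v AND (z AND u)) AND ((u OR v) AND (w AND v)))
F2 = (((z AND NOT z) OR NOT u) XOR v)
Counterexample to F1=>F2 is where F1=1 and F2=0.
Evaluate each row (bits = u,v,w,z, MSB first):
  row 0 [0000]: F1=0 F2=1 -> F1&~F2 -> 0
  row 1 [0001]: F1=0 F2=1 -> F1&~F2 -> 0
  row 2 [0010]: F1=0 F2=1 -> F1&~F2 -> 0
  row 3 [0011]: F1=0 F2=1 -> F1&~F2 -> 0
  row 4 [0100]: F1=0 F2=0 -> F1&~F2 -> 0
  row 5 [0101]: F1=0 F2=0 -> F1&~F2 -> 0
  row 6 [0110]: F1=0 F2=0 -> F1&~F2 -> 0
  row 7 [0111]: F1=0 F2=0 -> F1&~F2 -> 0
  row 8 [1000]: F1=0 F2=0 -> F1&~F2 -> 0
  row 9 [1001]: F1=0 F2=0 -> F1&~F2 -> 0
  row 10 [1010]: F1=0 F2=0 -> F1&~F2 -> 0
  row 11 [1011]: F1=0 F2=0 -> F1&~F2 -> 0
  row 12 [1100]: F1=0 F2=1 -> F1&~F2 -> 0
  row 13 [1101]: F1=0 F2=1 -> F1&~F2 -> 0
  row 14 [1110]: F1=0 F2=1 -> F1&~F2 -> 0
  row 15 [1111]: F1=0 F2=1 -> F1&~F2 -> 0
Full result column, 4 rows per line (u,v fixed per line; w,z runs 00..11 left to right):
  rows 0-3 [u,v=00]: 0000  = hex 0
  rows 4-7 [u,v=01]: 0000  = hex 0
  rows 8-11 [u,v=10]: 0000  = hex 0
  rows 12-15 [u,v=11]: 0000  = hex 0
Counterexample vector (row 0 .. row 15) = 0000000000000000
Output column grouped in 4s = 0000 0000 0000 0000 = 0x0000
Convert to decimal digit by digit (value = value*16 + digit):
  0 -> 0
  0*16 + 0 = 0
  0*16 + 0 = 0
  0*16 + 0 = 0
Decimal = 0

0


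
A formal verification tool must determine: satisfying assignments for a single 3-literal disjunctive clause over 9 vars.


Step 1: Total=2^9=512
Step 2: Unsat when all 3 false: 2^6=64
Step 3: Sat=512-64=448

448


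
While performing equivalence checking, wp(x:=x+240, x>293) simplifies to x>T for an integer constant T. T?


Formula: wp(x:=E, P) = P[E/x] (substitute E for x in postcondition)
Step 1: Postcondition: x>293
Step 2: Substitute x+240 for x: x+240>293
Step 3: Solve for x: x > 293-240 = 53

53


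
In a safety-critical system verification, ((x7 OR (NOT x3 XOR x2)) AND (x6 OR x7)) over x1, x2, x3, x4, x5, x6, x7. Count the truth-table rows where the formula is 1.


Formula: ((x7 OR (NOT x3 XOR x2)) AND (x6 OR x7)) over 7 vars (128 rows)
Evaluate each row (x1, x2, x3, x4, x5, x6, x7 as bits, MSB first):
  row 0 [0000000]: ((0 OR (NOT 0 XOR 0)) AND (0 OR 0)) -> 0
  row 1 [0000001]: ((1 OR (NOT 0 XOR 0)) AND (0 OR 1)) -> 1
  row 2 [0000010]: ((0 OR (NOT 0 XOR 0)) AND (1 OR 0)) -> 1
  row 3 [0000011]: ((1 OR (NOT 0 XOR 0)) AND (1 OR 1)) -> 1
  row 4 [0000100]: ((0 OR (NOT 0 XOR 0)) AND (0 OR 0)) -> 0
  (every remaining row is evaluated the same way; all 128 results are listed next)
Full result column, 8 rows per line (x1,x2,x3,x4 fixed per line; x5,x6,x7 runs 000..111 left to right):
  rows 0-7 [x1,x2,x3,x4=0000]: 01110111  (ones: 6)
  rows 8-15 [x1,x2,x3,x4=0001]: 01110111  (ones: 6)
  rows 16-23 [x1,x2,x3,x4=0010]: 01010101  (ones: 4)
  rows 24-31 [x1,x2,x3,x4=0011]: 01010101  (ones: 4)
  rows 32-39 [x1,x2,x3,x4=0100]: 01010101  (ones: 4)
  rows 40-47 [x1,x2,x3,x4=0101]: 01010101  (ones: 4)
  rows 48-55 [x1,x2,x3,x4=0110]: 01110111  (ones: 6)
  rows 56-63 [x1,x2,x3,x4=0111]: 01110111  (ones: 6)
  rows 64-71 [x1,x2,x3,x4=1000]: 01110111  (ones: 6)
  rows 72-79 [x1,x2,x3,x4=1001]: 01110111  (ones: 6)
  rows 80-87 [x1,x2,x3,x4=1010]: 01010101  (ones: 4)
  rows 88-95 [x1,x2,x3,x4=1011]: 01010101  (ones: 4)
  rows 96-103 [x1,x2,x3,x4=1100]: 01010101  (ones: 4)
  rows 104-111 [x1,x2,x3,x4=1101]: 01010101  (ones: 4)
  rows 112-119 [x1,x2,x3,x4=1110]: 01110111  (ones: 6)
  rows 120-127 [x1,x2,x3,x4=1111]: 01110111  (ones: 6)
Count of 1-rows = 6+6+4+4+4+4+6+6+6+6+4+4+4+4+6+6 = 80

80


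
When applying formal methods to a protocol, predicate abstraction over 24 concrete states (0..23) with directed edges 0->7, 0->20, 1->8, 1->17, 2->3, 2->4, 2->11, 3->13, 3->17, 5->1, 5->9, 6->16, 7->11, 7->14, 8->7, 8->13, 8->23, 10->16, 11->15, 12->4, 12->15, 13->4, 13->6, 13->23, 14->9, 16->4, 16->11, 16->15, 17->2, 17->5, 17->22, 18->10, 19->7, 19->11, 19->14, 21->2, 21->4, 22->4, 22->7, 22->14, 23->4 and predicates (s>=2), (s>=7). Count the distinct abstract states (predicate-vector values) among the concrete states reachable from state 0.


BFS from 0:
Concrete reachable: {0, 7, 9, 11, 14, 15, 20}
Abstract via predicates (s>=2), (s>=7):
  (0,0) <- {0}
  (1,1) <- {7, 9, 11, 14, 15, 20}
Distinct abstract states = 2

2


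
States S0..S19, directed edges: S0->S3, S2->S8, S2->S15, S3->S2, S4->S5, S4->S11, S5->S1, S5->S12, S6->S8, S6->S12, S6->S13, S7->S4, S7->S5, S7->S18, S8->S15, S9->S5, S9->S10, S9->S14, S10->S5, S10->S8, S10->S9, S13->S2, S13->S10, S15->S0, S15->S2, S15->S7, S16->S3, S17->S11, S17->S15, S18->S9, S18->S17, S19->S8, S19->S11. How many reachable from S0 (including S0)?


BFS from S0:
  layer 0: {S0}
  layer 1: {S3}
  layer 2: {S2}
  layer 3: {S8, S15}
  layer 4: {S7}
  layer 5: {S4, S5, S18}
  layer 6: {S1, S9, S11, S12, S17}
  layer 7: {S10, S14}
Reachable set: {S0, S1, S2, S3, S4, S5, S7, S8, S9, S10, S11, S12, S14, S15, S17, S18}
Count = 16

16


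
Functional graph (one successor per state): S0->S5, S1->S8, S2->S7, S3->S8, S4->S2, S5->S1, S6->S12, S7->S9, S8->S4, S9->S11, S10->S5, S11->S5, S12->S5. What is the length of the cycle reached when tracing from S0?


Trace from S0 until a state repeats:
  S0 -> S5 -> S1 -> S8 -> S4 -> S2 -> S7 -> S9 -> S11 -> S5
S5 first seen at step 1, revisited at step 9.
Cycle length = 9 - 1 = 8

8


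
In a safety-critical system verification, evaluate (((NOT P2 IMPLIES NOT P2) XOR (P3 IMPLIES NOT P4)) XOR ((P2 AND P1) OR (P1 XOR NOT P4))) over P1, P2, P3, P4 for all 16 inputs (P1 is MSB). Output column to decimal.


Formula: (((NOT P2 IMPLIES NOT P2) XOR (P3 IMPLIES NOT P4)) XOR ((P2 AND P1) OR (P1 XOR NOT P4))) over P1, P2, P3, P4 (16 rows)
Evaluate each row (bits = P1,P2,P3,P4, MSB first):
  row 0 [0000]: (((NOT 0 IMPLIES NOT 0) XOR (0 IMPLIES NOT 0)) XOR ((0 AND 0) OR (0 XOR NOT 0))) -> 1
  row 1 [0001]: (((NOT 0 IMPLIES NOT 0) XOR (0 IMPLIES NOT 1)) XOR ((0 AND 0) OR (0 XOR NOT 1))) -> 0
  row 2 [0010]: (((NOT 0 IMPLIES NOT 0) XOR (1 IMPLIES NOT 0)) XOR ((0 AND 0) OR (0 XOR NOT 0))) -> 1
  row 3 [0011]: (((NOT 0 IMPLIES NOT 0) XOR (1 IMPLIES NOT 1)) XOR ((0 AND 0) OR (0 XOR NOT 1))) -> 1
  row 4 [0100]: (((NOT 1 IMPLIES NOT 1) XOR (0 IMPLIES NOT 0)) XOR ((1 AND 0) OR (0 XOR NOT 0))) -> 1
  row 5 [0101]: (((NOT 1 IMPLIES NOT 1) XOR (0 IMPLIES NOT 1)) XOR ((1 AND 0) OR (0 XOR NOT 1))) -> 0
  row 6 [0110]: (((NOT 1 IMPLIES NOT 1) XOR (1 IMPLIES NOT 0)) XOR ((1 AND 0) OR (0 XOR NOT 0))) -> 1
  row 7 [0111]: (((NOT 1 IMPLIES NOT 1) XOR (1 IMPLIES NOT 1)) XOR ((1 AND 0) OR (0 XOR NOT 1))) -> 1
  row 8 [1000]: (((NOT 0 IMPLIES NOT 0) XOR (0 IMPLIES NOT 0)) XOR ((0 AND 1) OR (1 XOR NOT 0))) -> 0
  row 9 [1001]: (((NOT 0 IMPLIES NOT 0) XOR (0 IMPLIES NOT 1)) XOR ((0 AND 1) OR (1 XOR NOT 1))) -> 1
  row 10 [1010]: (((NOT 0 IMPLIES NOT 0) XOR (1 IMPLIES NOT 0)) XOR ((0 AND 1) OR (1 XOR NOT 0))) -> 0
  row 11 [1011]: (((NOT 0 IMPLIES NOT 0) XOR (1 IMPLIES NOT 1)) XOR ((0 AND 1) OR (1 XOR NOT 1))) -> 0
  row 12 [1100]: (((NOT 1 IMPLIES NOT 1) XOR (0 IMPLIES NOT 0)) XOR ((1 AND 1) OR (1 XOR NOT 0))) -> 1
  row 13 [1101]: (((NOT 1 IMPLIES NOT 1) XOR (0 IMPLIES NOT 1)) XOR ((1 AND 1) OR (1 XOR NOT 1))) -> 1
  row 14 [1110]: (((NOT 1 IMPLIES NOT 1) XOR (1 IMPLIES NOT 0)) XOR ((1 AND 1) OR (1 XOR NOT 0))) -> 1
  row 15 [1111]: (((NOT 1 IMPLIES NOT 1) XOR (1 IMPLIES NOT 1)) XOR ((1 AND 1) OR (1 XOR NOT 1))) -> 0
Full result column, 4 rows per line (P1,P2 fixed per line; P3,P4 runs 00..11 left to right):
  rows 0-3 [P1,P2=00]: 1011  = hex B
  rows 4-7 [P1,P2=01]: 1011  = hex B
  rows 8-11 [P1,P2=10]: 0100  = hex 4
  rows 12-15 [P1,P2=11]: 1110  = hex E
Output column (row 0 .. row 15) = 1011101101001110
Output column grouped in 4s = 1011 1011 0100 1110 = 0xBB4E
Convert to decimal digit by digit (value = value*16 + digit):
  B -> 11
  11*16 + 11 (B) = 187
  187*16 + 4 = 2996
  2996*16 + 14 (E) = 47950
Decimal = 47950

47950


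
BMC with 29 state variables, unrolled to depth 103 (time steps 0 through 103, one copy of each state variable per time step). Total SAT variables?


BMC unrolls to depth k, creating one copy of each state var for steps 0..k.
Step count = 103 + 1 = 104 (steps 0 through 103)
Vars per step = 29
Total = 29 * 104 = 3016

3016


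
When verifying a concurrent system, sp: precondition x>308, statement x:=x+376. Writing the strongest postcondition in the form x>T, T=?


Formula: sp(P, x:=E) = exists old_x. (x = E[old_x/x]) AND P[old_x/x] (old_x is the value of x before the assignment; eliminate old_x by solving x = E[old_x/x] for old_x)
Step 1: Precondition P: x>308, i.e. old_x > 308
Step 2: Assignment gives x = old_x + 376, so old_x = x - 376
Step 3: Substitute into P: x - 376 > 308
Step 4: Simplify: x > 308+376 = 684

684


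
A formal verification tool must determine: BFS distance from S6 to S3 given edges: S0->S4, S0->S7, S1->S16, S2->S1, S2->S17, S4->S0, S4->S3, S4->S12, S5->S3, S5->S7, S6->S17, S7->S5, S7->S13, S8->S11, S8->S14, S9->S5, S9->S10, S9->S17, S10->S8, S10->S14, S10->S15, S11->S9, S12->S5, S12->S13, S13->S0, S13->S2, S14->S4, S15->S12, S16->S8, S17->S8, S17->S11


BFS layer-by-layer from S6:
  dist 0: {S6}
  dist 1: {S17}
  dist 2: {S8, S11}
  dist 3: {S9, S14}
  dist 4: {S4, S5, S10}
  dist 5: {S0, S3, S7, S12, S15}
  -> S3 reached at distance 5
Shortest path length = 5

5


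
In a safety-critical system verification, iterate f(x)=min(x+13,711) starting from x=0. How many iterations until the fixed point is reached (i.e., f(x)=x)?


Step 1: x=0, cap=711, increment=13
Step 2: x grows by 13 each step until capped at 711; fixed point is x=711
Step 3: iterations = ceil(711/13) = 55

55


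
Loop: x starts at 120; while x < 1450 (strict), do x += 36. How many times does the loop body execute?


Step 1: x goes from 120 toward 1450 by 36; the body runs while x<1450, so iterations = ceil((bound-start)/step)
Step 2: Distance=1330
Step 3: ceil(1330/36)=37

37


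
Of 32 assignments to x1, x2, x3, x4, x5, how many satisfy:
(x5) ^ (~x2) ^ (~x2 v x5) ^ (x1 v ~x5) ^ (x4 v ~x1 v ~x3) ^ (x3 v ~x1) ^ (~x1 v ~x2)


CNF with 7 clauses over 5 vars (32 assignments).
An assignment satisfies CNF iff every clause has >=1 true literal.
Check each row (bits = x1,x2,x3,x4,x5; clause T/F shown):
  row 0 [00000]: clauses=FTTTTTT -> 0
  row 1 [00001]: clauses=TTTFTTT -> 0
  row 2 [00010]: clauses=FTTTTTT -> 0
  row 3 [00011]: clauses=TTTFTTT -> 0
  row 4 [00100]: clauses=FTTTTTT -> 0
  row 5 [00101]: clauses=TTTFTTT -> 0
  row 6 [00110]: clauses=FTTTTTT -> 0
  row 7 [00111]: clauses=TTTFTTT -> 0
  row 8 [01000]: clauses=FFFTTTT -> 0
  row 9 [01001]: clauses=TFTFTTT -> 0
  row 10 [01010]: clauses=FFFTTTT -> 0
  row 11 [01011]: clauses=TFTFTTT -> 0
  row 12 [01100]: clauses=FFFTTTT -> 0
  row 13 [01101]: clauses=TFTFTTT -> 0
  row 14 [01110]: clauses=FFFTTTT -> 0
  row 15 [01111]: clauses=TFTFTTT -> 0
  row 16 [10000]: clauses=FTTTTFT -> 0
  row 17 [10001]: clauses=TTTTTFT -> 0
  row 18 [10010]: clauses=FTTTTFT -> 0
  row 19 [10011]: clauses=TTTTTFT -> 0
  row 20 [10100]: clauses=FTTTFTT -> 0
  row 21 [10101]: clauses=TTTTFTT -> 0
  row 22 [10110]: clauses=FTTTTTT -> 0
  row 23 [10111]: clauses=TTTTTTT -> 1
  row 24 [11000]: clauses=FFFTTFF -> 0
  row 25 [11001]: clauses=TFTTTFF -> 0
  row 26 [11010]: clauses=FFFTTFF -> 0
  row 27 [11011]: clauses=TFTTTFF -> 0
  row 28 [11100]: clauses=FFFTFTF -> 0
  row 29 [11101]: clauses=TFTTFTF -> 0
  row 30 [11110]: clauses=FFFTTTF -> 0
  row 31 [11111]: clauses=TFTTTTF -> 0
Full result column, 8 rows per line (x1,x2 fixed per line; x3,x4,x5 runs 000..111 left to right):
  rows 0-7 [x1,x2=00]: 00000000  (ones: 0)
  rows 8-15 [x1,x2=01]: 00000000  (ones: 0)
  rows 16-23 [x1,x2=10]: 00000001  (ones: 1)
  rows 24-31 [x1,x2=11]: 00000000  (ones: 0)
Satisfying assignments = 0+0+1+0 = 1

1


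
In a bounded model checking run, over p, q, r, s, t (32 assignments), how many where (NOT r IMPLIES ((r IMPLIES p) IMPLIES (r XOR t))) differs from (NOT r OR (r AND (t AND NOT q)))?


F1 = (NOT r IMPLIES ((r IMPLIES p) IMPLIES (r XOR t)))
F2 = (NOT r OR (r AND (t AND NOT q)))
Evaluate both on each of 32 rows (bits = p,q,r,s,t):
  row 0 [00000]: F1=0 F2=1 (differ) -> 1
  row 1 [00001]: F1=1 F2=1 -> 0
  row 2 [00010]: F1=0 F2=1 (differ) -> 1
  row 3 [00011]: F1=1 F2=1 -> 0
  row 4 [00100]: F1=1 F2=0 (differ) -> 1
  row 5 [00101]: F1=1 F2=1 -> 0
  row 6 [00110]: F1=1 F2=0 (differ) -> 1
  row 7 [00111]: F1=1 F2=1 -> 0
  row 8 [01000]: F1=0 F2=1 (differ) -> 1
  row 9 [01001]: F1=1 F2=1 -> 0
  row 10 [01010]: F1=0 F2=1 (differ) -> 1
  row 11 [01011]: F1=1 F2=1 -> 0
  row 12 [01100]: F1=1 F2=0 (differ) -> 1
  row 13 [01101]: F1=1 F2=0 (differ) -> 1
  row 14 [01110]: F1=1 F2=0 (differ) -> 1
  row 15 [01111]: F1=1 F2=0 (differ) -> 1
  row 16 [10000]: F1=0 F2=1 (differ) -> 1
  row 17 [10001]: F1=1 F2=1 -> 0
  row 18 [10010]: F1=0 F2=1 (differ) -> 1
  row 19 [10011]: F1=1 F2=1 -> 0
  row 20 [10100]: F1=1 F2=0 (differ) -> 1
  row 21 [10101]: F1=1 F2=1 -> 0
  row 22 [10110]: F1=1 F2=0 (differ) -> 1
  row 23 [10111]: F1=1 F2=1 -> 0
  row 24 [11000]: F1=0 F2=1 (differ) -> 1
  row 25 [11001]: F1=1 F2=1 -> 0
  row 26 [11010]: F1=0 F2=1 (differ) -> 1
  row 27 [11011]: F1=1 F2=1 -> 0
  row 28 [11100]: F1=1 F2=0 (differ) -> 1
  row 29 [11101]: F1=1 F2=0 (differ) -> 1
  row 30 [11110]: F1=1 F2=0 (differ) -> 1
  row 31 [11111]: F1=1 F2=0 (differ) -> 1
Full result column, 8 rows per line (p,q fixed per line; r,s,t runs 000..111 left to right):
  rows 0-7 [p,q=00]: 10101010  (ones: 4)
  rows 8-15 [p,q=01]: 10101111  (ones: 6)
  rows 16-23 [p,q=10]: 10101010  (ones: 4)
  rows 24-31 [p,q=11]: 10101111  (ones: 6)
Disagreements = 4+6+4+6 = 20

20


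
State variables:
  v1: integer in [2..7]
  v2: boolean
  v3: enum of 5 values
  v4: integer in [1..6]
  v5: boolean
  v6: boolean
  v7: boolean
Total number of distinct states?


State space = product of domain sizes of all variables.
Domain sizes:
  v1 (integer in [2..7]): 6
  v2 (boolean): 2
  v3 (enum of 5 values): 5
  v4 (integer in [1..6]): 6
  v5 (boolean): 2
  v6 (boolean): 2
  v7 (boolean): 2
Product = 6 * 2 * 5 * 6 * 2 * 2 * 2 = 2880

2880


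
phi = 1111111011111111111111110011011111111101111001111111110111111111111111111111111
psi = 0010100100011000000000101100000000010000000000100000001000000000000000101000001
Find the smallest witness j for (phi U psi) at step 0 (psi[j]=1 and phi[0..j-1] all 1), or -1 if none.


(phi U psi) at 0: need smallest j with psi[j]=1 and phi[i]=1 for all i in [0,j).
Scan from step 0:
  step 0: phi=1, psi=0 -> continue
  step 1: phi=1, psi=0 -> continue
  step 2: psi=1 and phi held for [0,2) -> witness found
Witness step = 2

2


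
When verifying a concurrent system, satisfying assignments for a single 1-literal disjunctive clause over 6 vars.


Step 1: Total=2^6=64
Step 2: Unsat when all 1 false: 2^5=32
Step 3: Sat=64-32=32

32


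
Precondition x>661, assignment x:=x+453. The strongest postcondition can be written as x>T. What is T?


Formula: sp(P, x:=E) = exists old_x. (x = E[old_x/x]) AND P[old_x/x] (old_x is the value of x before the assignment; eliminate old_x by solving x = E[old_x/x] for old_x)
Step 1: Precondition P: x>661, i.e. old_x > 661
Step 2: Assignment gives x = old_x + 453, so old_x = x - 453
Step 3: Substitute into P: x - 453 > 661
Step 4: Simplify: x > 661+453 = 1114

1114


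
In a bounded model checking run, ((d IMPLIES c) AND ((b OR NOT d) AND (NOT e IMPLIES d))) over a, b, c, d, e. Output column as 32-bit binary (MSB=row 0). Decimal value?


Formula: ((d IMPLIES c) AND ((b OR NOT d) AND (NOT e IMPLIES d))) over a, b, c, d, e (32 rows)
Evaluate each row (bits = a,b,c,d,e, MSB first):
  row 0 [00000]: ((0 IMPLIES 0) AND ((0 OR NOT 0) AND (NOT 0 IMPLIES 0))) -> 0
  row 1 [00001]: ((0 IMPLIES 0) AND ((0 OR NOT 0) AND (NOT 1 IMPLIES 0))) -> 1
  row 2 [00010]: ((1 IMPLIES 0) AND ((0 OR NOT 1) AND (NOT 0 IMPLIES 1))) -> 0
  row 3 [00011]: ((1 IMPLIES 0) AND ((0 OR NOT 1) AND (NOT 1 IMPLIES 1))) -> 0
  row 4 [00100]: ((0 IMPLIES 1) AND ((0 OR NOT 0) AND (NOT 0 IMPLIES 0))) -> 0
  row 5 [00101]: ((0 IMPLIES 1) AND ((0 OR NOT 0) AND (NOT 1 IMPLIES 0))) -> 1
  row 6 [00110]: ((1 IMPLIES 1) AND ((0 OR NOT 1) AND (NOT 0 IMPLIES 1))) -> 0
  row 7 [00111]: ((1 IMPLIES 1) AND ((0 OR NOT 1) AND (NOT 1 IMPLIES 1))) -> 0
  row 8 [01000]: ((0 IMPLIES 0) AND ((1 OR NOT 0) AND (NOT 0 IMPLIES 0))) -> 0
  row 9 [01001]: ((0 IMPLIES 0) AND ((1 OR NOT 0) AND (NOT 1 IMPLIES 0))) -> 1
  row 10 [01010]: ((1 IMPLIES 0) AND ((1 OR NOT 1) AND (NOT 0 IMPLIES 1))) -> 0
  row 11 [01011]: ((1 IMPLIES 0) AND ((1 OR NOT 1) AND (NOT 1 IMPLIES 1))) -> 0
  row 12 [01100]: ((0 IMPLIES 1) AND ((1 OR NOT 0) AND (NOT 0 IMPLIES 0))) -> 0
  row 13 [01101]: ((0 IMPLIES 1) AND ((1 OR NOT 0) AND (NOT 1 IMPLIES 0))) -> 1
  row 14 [01110]: ((1 IMPLIES 1) AND ((1 OR NOT 1) AND (NOT 0 IMPLIES 1))) -> 1
  row 15 [01111]: ((1 IMPLIES 1) AND ((1 OR NOT 1) AND (NOT 1 IMPLIES 1))) -> 1
  row 16 [10000]: ((0 IMPLIES 0) AND ((0 OR NOT 0) AND (NOT 0 IMPLIES 0))) -> 0
  row 17 [10001]: ((0 IMPLIES 0) AND ((0 OR NOT 0) AND (NOT 1 IMPLIES 0))) -> 1
  row 18 [10010]: ((1 IMPLIES 0) AND ((0 OR NOT 1) AND (NOT 0 IMPLIES 1))) -> 0
  row 19 [10011]: ((1 IMPLIES 0) AND ((0 OR NOT 1) AND (NOT 1 IMPLIES 1))) -> 0
  row 20 [10100]: ((0 IMPLIES 1) AND ((0 OR NOT 0) AND (NOT 0 IMPLIES 0))) -> 0
  row 21 [10101]: ((0 IMPLIES 1) AND ((0 OR NOT 0) AND (NOT 1 IMPLIES 0))) -> 1
  row 22 [10110]: ((1 IMPLIES 1) AND ((0 OR NOT 1) AND (NOT 0 IMPLIES 1))) -> 0
  row 23 [10111]: ((1 IMPLIES 1) AND ((0 OR NOT 1) AND (NOT 1 IMPLIES 1))) -> 0
  row 24 [11000]: ((0 IMPLIES 0) AND ((1 OR NOT 0) AND (NOT 0 IMPLIES 0))) -> 0
  row 25 [11001]: ((0 IMPLIES 0) AND ((1 OR NOT 0) AND (NOT 1 IMPLIES 0))) -> 1
  row 26 [11010]: ((1 IMPLIES 0) AND ((1 OR NOT 1) AND (NOT 0 IMPLIES 1))) -> 0
  row 27 [11011]: ((1 IMPLIES 0) AND ((1 OR NOT 1) AND (NOT 1 IMPLIES 1))) -> 0
  row 28 [11100]: ((0 IMPLIES 1) AND ((1 OR NOT 0) AND (NOT 0 IMPLIES 0))) -> 0
  row 29 [11101]: ((0 IMPLIES 1) AND ((1 OR NOT 0) AND (NOT 1 IMPLIES 0))) -> 1
  row 30 [11110]: ((1 IMPLIES 1) AND ((1 OR NOT 1) AND (NOT 0 IMPLIES 1))) -> 1
  row 31 [11111]: ((1 IMPLIES 1) AND ((1 OR NOT 1) AND (NOT 1 IMPLIES 1))) -> 1
Full result column, 4 rows per line (a,b,c fixed per line; d,e runs 00..11 left to right):
  rows 0-3 [a,b,c=000]: 0100  = hex 4
  rows 4-7 [a,b,c=001]: 0100  = hex 4
  rows 8-11 [a,b,c=010]: 0100  = hex 4
  rows 12-15 [a,b,c=011]: 0111  = hex 7
  rows 16-19 [a,b,c=100]: 0100  = hex 4
  rows 20-23 [a,b,c=101]: 0100  = hex 4
  rows 24-27 [a,b,c=110]: 0100  = hex 4
  rows 28-31 [a,b,c=111]: 0111  = hex 7
Output column (row 0 .. row 31) = 01000100010001110100010001000111
Output column grouped in 4s = 0100 0100 0100 0111 0100 0100 0100 0111 = 0x44474447
Convert to decimal digit by digit (value = value*16 + digit):
  4 -> 4
  4*16 + 4 = 68
  68*16 + 4 = 1092
  1092*16 + 7 = 17479
  17479*16 + 4 = 279668
  279668*16 + 4 = 4474692
  4474692*16 + 4 = 71595076
  71595076*16 + 7 = 1145521223
Decimal = 1145521223

1145521223


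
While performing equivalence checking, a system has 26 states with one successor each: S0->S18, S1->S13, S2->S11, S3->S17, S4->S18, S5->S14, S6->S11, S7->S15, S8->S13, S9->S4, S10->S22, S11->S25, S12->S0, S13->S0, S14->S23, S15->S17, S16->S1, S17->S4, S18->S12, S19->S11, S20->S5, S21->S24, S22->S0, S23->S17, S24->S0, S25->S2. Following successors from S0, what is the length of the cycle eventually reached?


Trace from S0 until a state repeats:
  S0 -> S18 -> S12 -> S0
S0 first seen at step 0, revisited at step 3.
Cycle length = 3 - 0 = 3

3


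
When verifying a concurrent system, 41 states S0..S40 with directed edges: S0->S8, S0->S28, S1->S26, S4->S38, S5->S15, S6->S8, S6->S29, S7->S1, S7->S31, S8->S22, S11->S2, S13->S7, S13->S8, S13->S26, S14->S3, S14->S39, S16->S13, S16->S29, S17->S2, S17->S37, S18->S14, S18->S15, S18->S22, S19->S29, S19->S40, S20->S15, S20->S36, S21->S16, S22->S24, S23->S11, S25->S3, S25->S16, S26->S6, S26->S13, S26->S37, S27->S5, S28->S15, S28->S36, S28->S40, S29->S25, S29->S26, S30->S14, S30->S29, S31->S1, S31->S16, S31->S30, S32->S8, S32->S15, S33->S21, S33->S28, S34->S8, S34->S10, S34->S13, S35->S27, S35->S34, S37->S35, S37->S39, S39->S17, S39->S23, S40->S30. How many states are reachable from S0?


BFS from S0:
  layer 0: {S0}
  layer 1: {S8, S28}
  layer 2: {S15, S22, S36, S40}
  layer 3: {S24, S30}
  layer 4: {S14, S29}
  layer 5: {S3, S25, S26, S39}
  layer 6: {S6, S13, S16, S17, S23, S37}
  layer 7: {S2, S7, S11, S35}
  layer 8: {S1, S27, S31, S34}
  layer 9: {S5, S10}
Reachable set: {S0, S1, S2, S3, S5, S6, S7, S8, S10, S11, S13, S14, S15, S16, S17, S22, S23, S24, S25, S26, S27, S28, S29, S30, S31, S34, S35, S36, S37, S39, S40}
Count = 31

31


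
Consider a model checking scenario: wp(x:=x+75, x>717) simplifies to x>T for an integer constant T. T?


Formula: wp(x:=E, P) = P[E/x] (substitute E for x in postcondition)
Step 1: Postcondition: x>717
Step 2: Substitute x+75 for x: x+75>717
Step 3: Solve for x: x > 717-75 = 642

642


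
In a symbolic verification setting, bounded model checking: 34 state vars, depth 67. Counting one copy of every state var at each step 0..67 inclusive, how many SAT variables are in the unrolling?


BMC unrolls to depth k, creating one copy of each state var for steps 0..k.
Step count = 67 + 1 = 68 (steps 0 through 67)
Vars per step = 34
Total = 34 * 68 = 2312

2312


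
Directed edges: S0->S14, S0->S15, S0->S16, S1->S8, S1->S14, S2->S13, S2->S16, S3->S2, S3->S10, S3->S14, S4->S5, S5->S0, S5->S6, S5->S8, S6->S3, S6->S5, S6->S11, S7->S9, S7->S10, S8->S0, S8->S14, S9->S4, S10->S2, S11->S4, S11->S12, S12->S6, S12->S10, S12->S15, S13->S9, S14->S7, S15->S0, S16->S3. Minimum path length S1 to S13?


BFS layer-by-layer from S1:
  dist 0: {S1}
  dist 1: {S8, S14}
  dist 2: {S0, S7}
  dist 3: {S9, S10, S15, S16}
  dist 4: {S2, S3, S4}
  dist 5: {S5, S13}
  -> S13 reached at distance 5
Shortest path length = 5

5


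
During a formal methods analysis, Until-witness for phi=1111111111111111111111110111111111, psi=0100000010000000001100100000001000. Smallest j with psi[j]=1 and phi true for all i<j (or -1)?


(phi U psi) at 0: need smallest j with psi[j]=1 and phi[i]=1 for all i in [0,j).
Scan from step 0:
  step 0: phi=1, psi=0 -> continue
  step 1: psi=1 and phi held for [0,1) -> witness found
Witness step = 1

1


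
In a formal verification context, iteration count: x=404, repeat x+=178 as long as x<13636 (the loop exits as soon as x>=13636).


Step 1: x goes from 404 toward 13636 by 178; the body runs while x<13636, so iterations = ceil((bound-start)/step)
Step 2: Distance=13232
Step 3: ceil(13232/178)=75

75


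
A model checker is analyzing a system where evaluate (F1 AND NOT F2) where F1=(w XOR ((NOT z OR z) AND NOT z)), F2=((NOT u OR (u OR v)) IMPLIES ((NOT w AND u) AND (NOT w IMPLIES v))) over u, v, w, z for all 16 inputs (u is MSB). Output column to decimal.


F1 = (w XOR ((NOT z OR z) AND NOT z))
F2 = ((NOT u OR (u OR v)) IMPLIES ((NOT w AND u) AND (NOT w IMPLIES v)))
Counterexample to F1=>F2 is where F1=1 and F2=0.
Evaluate each row (bits = u,v,w,z, MSB first):
  row 0 [0000]: F1=1 F2=0 -> F1&~F2 -> 1
  row 1 [0001]: F1=0 F2=0 -> F1&~F2 -> 0
  row 2 [0010]: F1=0 F2=0 -> F1&~F2 -> 0
  row 3 [0011]: F1=1 F2=0 -> F1&~F2 -> 1
  row 4 [0100]: F1=1 F2=0 -> F1&~F2 -> 1
  row 5 [0101]: F1=0 F2=0 -> F1&~F2 -> 0
  row 6 [0110]: F1=0 F2=0 -> F1&~F2 -> 0
  row 7 [0111]: F1=1 F2=0 -> F1&~F2 -> 1
  row 8 [1000]: F1=1 F2=0 -> F1&~F2 -> 1
  row 9 [1001]: F1=0 F2=0 -> F1&~F2 -> 0
  row 10 [1010]: F1=0 F2=0 -> F1&~F2 -> 0
  row 11 [1011]: F1=1 F2=0 -> F1&~F2 -> 1
  row 12 [1100]: F1=1 F2=1 -> F1&~F2 -> 0
  row 13 [1101]: F1=0 F2=1 -> F1&~F2 -> 0
  row 14 [1110]: F1=0 F2=0 -> F1&~F2 -> 0
  row 15 [1111]: F1=1 F2=0 -> F1&~F2 -> 1
Full result column, 4 rows per line (u,v fixed per line; w,z runs 00..11 left to right):
  rows 0-3 [u,v=00]: 1001  = hex 9
  rows 4-7 [u,v=01]: 1001  = hex 9
  rows 8-11 [u,v=10]: 1001  = hex 9
  rows 12-15 [u,v=11]: 0001  = hex 1
Counterexample vector (row 0 .. row 15) = 1001100110010001
Output column grouped in 4s = 1001 1001 1001 0001 = 0x9991
Convert to decimal digit by digit (value = value*16 + digit):
  9 -> 9
  9*16 + 9 = 153
  153*16 + 9 = 2457
  2457*16 + 1 = 39313
Decimal = 39313

39313


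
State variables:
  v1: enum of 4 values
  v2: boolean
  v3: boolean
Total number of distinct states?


State space = product of domain sizes of all variables.
Domain sizes:
  v1 (enum of 4 values): 4
  v2 (boolean): 2
  v3 (boolean): 2
Product = 4 * 2 * 2 = 16

16


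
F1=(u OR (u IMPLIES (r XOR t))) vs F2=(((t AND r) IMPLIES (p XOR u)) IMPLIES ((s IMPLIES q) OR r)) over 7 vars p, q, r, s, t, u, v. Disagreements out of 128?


F1 = (u OR (u IMPLIES (r XOR t)))
F2 = (((t AND r) IMPLIES (p XOR u)) IMPLIES ((s IMPLIES q) OR r))
Evaluate both on each of 128 rows (bits = p,q,r,s,t,u,v):
  row 0 [0000000]: F1=1 F2=1 -> 0
  row 1 [0000001]: F1=1 F2=1 -> 0
  row 2 [0000010]: F1=1 F2=1 -> 0
  row 3 [0000011]: F1=1 F2=1 -> 0
  row 4 [0000100]: F1=1 F2=1 -> 0
  (every remaining row is evaluated the same way; all 128 results are listed next)
Full result column, 8 rows per line (p,q,r,s fixed per line; t,u,v runs 000..111 left to right):
  rows 0-7 [p,q,r,s=0000]: 00000000  (ones: 0)
  rows 8-15 [p,q,r,s=0001]: 11111111  (ones: 8)
  rows 16-23 [p,q,r,s=0010]: 00000000  (ones: 0)
  rows 24-31 [p,q,r,s=0011]: 00000000  (ones: 0)
  rows 32-39 [p,q,r,s=0100]: 00000000  (ones: 0)
  rows 40-47 [p,q,r,s=0101]: 00000000  (ones: 0)
  rows 48-55 [p,q,r,s=0110]: 00000000  (ones: 0)
  rows 56-63 [p,q,r,s=0111]: 00000000  (ones: 0)
  rows 64-71 [p,q,r,s=1000]: 00000000  (ones: 0)
  rows 72-79 [p,q,r,s=1001]: 11111111  (ones: 8)
  rows 80-87 [p,q,r,s=1010]: 00000000  (ones: 0)
  rows 88-95 [p,q,r,s=1011]: 00000000  (ones: 0)
  rows 96-103 [p,q,r,s=1100]: 00000000  (ones: 0)
  rows 104-111 [p,q,r,s=1101]: 00000000  (ones: 0)
  rows 112-119 [p,q,r,s=1110]: 00000000  (ones: 0)
  rows 120-127 [p,q,r,s=1111]: 00000000  (ones: 0)
Disagreements = 0+8+0+0+0+0+0+0+0+8+0+0+0+0+0+0 = 16

16


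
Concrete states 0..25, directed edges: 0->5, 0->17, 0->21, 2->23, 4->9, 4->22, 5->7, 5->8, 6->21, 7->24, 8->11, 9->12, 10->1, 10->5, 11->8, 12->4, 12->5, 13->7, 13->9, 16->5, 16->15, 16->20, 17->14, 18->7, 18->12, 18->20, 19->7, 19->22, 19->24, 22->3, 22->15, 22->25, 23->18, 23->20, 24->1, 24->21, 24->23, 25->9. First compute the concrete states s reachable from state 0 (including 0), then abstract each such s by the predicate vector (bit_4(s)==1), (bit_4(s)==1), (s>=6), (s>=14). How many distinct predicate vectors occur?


BFS from 0:
Concrete reachable: {0, 1, 3, 4, 5, 7, 8, 9, 11, 12, 14, 15, 17, 18, 20, 21, 22, 23, 24, 25}
Abstract via predicates (bit_4(s)==1), (bit_4(s)==1), (s>=6), (s>=14):
  (0,0,0,0) <- {0, 1, 3, 4, 5}
  (0,0,1,0) <- {7, 8, 9, 11, 12}
  (0,0,1,1) <- {14, 15}
  (1,1,1,1) <- {17, 18, 20, 21, 22, 23, 24, 25}
Distinct abstract states = 4

4


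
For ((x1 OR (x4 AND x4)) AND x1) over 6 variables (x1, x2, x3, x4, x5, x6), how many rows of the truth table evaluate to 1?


Formula: ((x1 OR (x4 AND x4)) AND x1) over 6 vars (64 rows)
Evaluate each row (x1, x2, x3, x4, x5, x6 as bits, MSB first):
  row 0 [000000]: ((0 OR (0 AND 0)) AND 0) -> 0
  row 1 [000001]: ((0 OR (0 AND 0)) AND 0) -> 0
  row 2 [000010]: ((0 OR (0 AND 0)) AND 0) -> 0
  row 3 [000011]: ((0 OR (0 AND 0)) AND 0) -> 0
  row 4 [000100]: ((0 OR (1 AND 1)) AND 0) -> 0
  (every remaining row is evaluated the same way; all 64 results are listed next)
Full result column, 8 rows per line (x1,x2,x3 fixed per line; x4,x5,x6 runs 000..111 left to right):
  rows 0-7 [x1,x2,x3=000]: 00000000  (ones: 0)
  rows 8-15 [x1,x2,x3=001]: 00000000  (ones: 0)
  rows 16-23 [x1,x2,x3=010]: 00000000  (ones: 0)
  rows 24-31 [x1,x2,x3=011]: 00000000  (ones: 0)
  rows 32-39 [x1,x2,x3=100]: 11111111  (ones: 8)
  rows 40-47 [x1,x2,x3=101]: 11111111  (ones: 8)
  rows 48-55 [x1,x2,x3=110]: 11111111  (ones: 8)
  rows 56-63 [x1,x2,x3=111]: 11111111  (ones: 8)
Count of 1-rows = 0+0+0+0+8+8+8+8 = 32

32


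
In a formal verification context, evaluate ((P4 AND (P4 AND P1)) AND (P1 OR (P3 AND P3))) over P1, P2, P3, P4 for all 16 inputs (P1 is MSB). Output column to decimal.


Formula: ((P4 AND (P4 AND P1)) AND (P1 OR (P3 AND P3))) over P1, P2, P3, P4 (16 rows)
Evaluate each row (bits = P1,P2,P3,P4, MSB first):
  row 0 [0000]: ((0 AND (0 AND 0)) AND (0 OR (0 AND 0))) -> 0
  row 1 [0001]: ((1 AND (1 AND 0)) AND (0 OR (0 AND 0))) -> 0
  row 2 [0010]: ((0 AND (0 AND 0)) AND (0 OR (1 AND 1))) -> 0
  row 3 [0011]: ((1 AND (1 AND 0)) AND (0 OR (1 AND 1))) -> 0
  row 4 [0100]: ((0 AND (0 AND 0)) AND (0 OR (0 AND 0))) -> 0
  row 5 [0101]: ((1 AND (1 AND 0)) AND (0 OR (0 AND 0))) -> 0
  row 6 [0110]: ((0 AND (0 AND 0)) AND (0 OR (1 AND 1))) -> 0
  row 7 [0111]: ((1 AND (1 AND 0)) AND (0 OR (1 AND 1))) -> 0
  row 8 [1000]: ((0 AND (0 AND 1)) AND (1 OR (0 AND 0))) -> 0
  row 9 [1001]: ((1 AND (1 AND 1)) AND (1 OR (0 AND 0))) -> 1
  row 10 [1010]: ((0 AND (0 AND 1)) AND (1 OR (1 AND 1))) -> 0
  row 11 [1011]: ((1 AND (1 AND 1)) AND (1 OR (1 AND 1))) -> 1
  row 12 [1100]: ((0 AND (0 AND 1)) AND (1 OR (0 AND 0))) -> 0
  row 13 [1101]: ((1 AND (1 AND 1)) AND (1 OR (0 AND 0))) -> 1
  row 14 [1110]: ((0 AND (0 AND 1)) AND (1 OR (1 AND 1))) -> 0
  row 15 [1111]: ((1 AND (1 AND 1)) AND (1 OR (1 AND 1))) -> 1
Full result column, 4 rows per line (P1,P2 fixed per line; P3,P4 runs 00..11 left to right):
  rows 0-3 [P1,P2=00]: 0000  = hex 0
  rows 4-7 [P1,P2=01]: 0000  = hex 0
  rows 8-11 [P1,P2=10]: 0101  = hex 5
  rows 12-15 [P1,P2=11]: 0101  = hex 5
Output column (row 0 .. row 15) = 0000000001010101
Output column grouped in 4s = 0000 0000 0101 0101 = 0x0055
Convert to decimal digit by digit (value = value*16 + digit):
  0 -> 0
  0*16 + 0 = 0
  0*16 + 5 = 5
  5*16 + 5 = 85
Decimal = 85

85


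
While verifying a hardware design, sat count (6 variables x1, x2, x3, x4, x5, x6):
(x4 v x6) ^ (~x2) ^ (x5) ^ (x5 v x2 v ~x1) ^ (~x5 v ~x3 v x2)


CNF with 5 clauses over 6 vars (64 assignments).
An assignment satisfies CNF iff every clause has >=1 true literal.
Check each row (bits = x1,x2,x3,x4,x5,x6; clause T/F shown):
  row 0 [000000]: clauses=FTFTT -> 0
  row 1 [000001]: clauses=TTFTT -> 0
  row 2 [000010]: clauses=FTTTT -> 0
  row 3 [000011]: clauses=TTTTT -> 1
  row 4 [000100]: clauses=TTFTT -> 0
  (every remaining row is evaluated the same way; all 64 results are listed next)
Full result column, 8 rows per line (x1,x2,x3 fixed per line; x4,x5,x6 runs 000..111 left to right):
  rows 0-7 [x1,x2,x3=000]: 00010011  (ones: 3)
  rows 8-15 [x1,x2,x3=001]: 00000000  (ones: 0)
  rows 16-23 [x1,x2,x3=010]: 00000000  (ones: 0)
  rows 24-31 [x1,x2,x3=011]: 00000000  (ones: 0)
  rows 32-39 [x1,x2,x3=100]: 00010011  (ones: 3)
  rows 40-47 [x1,x2,x3=101]: 00000000  (ones: 0)
  rows 48-55 [x1,x2,x3=110]: 00000000  (ones: 0)
  rows 56-63 [x1,x2,x3=111]: 00000000  (ones: 0)
Satisfying assignments = 3+0+0+0+3+0+0+0 = 6

6


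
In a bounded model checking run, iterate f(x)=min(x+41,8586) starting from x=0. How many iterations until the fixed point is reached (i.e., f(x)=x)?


Step 1: x=0, cap=8586, increment=41
Step 2: x grows by 41 each step until capped at 8586; fixed point is x=8586
Step 3: iterations = ceil(8586/41) = 210

210


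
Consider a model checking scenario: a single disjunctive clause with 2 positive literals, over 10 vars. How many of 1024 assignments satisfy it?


Step 1: Total=2^10=1024
Step 2: Unsat when all 2 false: 2^8=256
Step 3: Sat=1024-256=768

768


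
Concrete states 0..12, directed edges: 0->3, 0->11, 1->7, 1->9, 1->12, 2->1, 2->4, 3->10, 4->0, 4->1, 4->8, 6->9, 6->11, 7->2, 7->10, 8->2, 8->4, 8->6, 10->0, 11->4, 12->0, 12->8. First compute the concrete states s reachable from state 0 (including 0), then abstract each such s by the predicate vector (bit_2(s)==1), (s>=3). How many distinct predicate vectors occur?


BFS from 0:
Concrete reachable: {0, 1, 2, 3, 4, 6, 7, 8, 9, 10, 11, 12}
Abstract via predicates (bit_2(s)==1), (s>=3):
  (0,0) <- {0, 1, 2}
  (0,1) <- {3, 8, 9, 10, 11}
  (1,1) <- {4, 6, 7, 12}
Distinct abstract states = 3

3


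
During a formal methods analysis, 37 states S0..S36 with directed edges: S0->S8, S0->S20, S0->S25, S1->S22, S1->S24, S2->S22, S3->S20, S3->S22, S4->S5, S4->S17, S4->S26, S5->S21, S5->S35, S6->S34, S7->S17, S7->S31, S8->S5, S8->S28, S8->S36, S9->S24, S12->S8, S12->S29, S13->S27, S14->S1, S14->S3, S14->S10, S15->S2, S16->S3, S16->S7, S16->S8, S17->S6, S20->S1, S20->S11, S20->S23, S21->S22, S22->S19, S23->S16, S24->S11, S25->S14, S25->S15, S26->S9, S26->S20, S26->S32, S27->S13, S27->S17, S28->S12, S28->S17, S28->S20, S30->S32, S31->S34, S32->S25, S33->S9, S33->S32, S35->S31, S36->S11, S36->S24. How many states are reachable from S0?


BFS from S0:
  layer 0: {S0}
  layer 1: {S8, S20, S25}
  layer 2: {S1, S5, S11, S14, S15, S23, S28, S36}
  layer 3: {S2, S3, S10, S12, S16, S17, S21, S22, S24, S35}
  layer 4: {S6, S7, S19, S29, S31}
  layer 5: {S34}
Reachable set: {S0, S1, S2, S3, S5, S6, S7, S8, S10, S11, S12, S14, S15, S16, S17, S19, S20, S21, S22, S23, S24, S25, S28, S29, S31, S34, S35, S36}
Count = 28

28


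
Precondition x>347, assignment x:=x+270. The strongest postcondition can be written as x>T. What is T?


Formula: sp(P, x:=E) = exists old_x. (x = E[old_x/x]) AND P[old_x/x] (old_x is the value of x before the assignment; eliminate old_x by solving x = E[old_x/x] for old_x)
Step 1: Precondition P: x>347, i.e. old_x > 347
Step 2: Assignment gives x = old_x + 270, so old_x = x - 270
Step 3: Substitute into P: x - 270 > 347
Step 4: Simplify: x > 347+270 = 617

617


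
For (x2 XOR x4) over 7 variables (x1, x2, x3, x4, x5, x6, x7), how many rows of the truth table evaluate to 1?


Formula: (x2 XOR x4) over 7 vars (128 rows)
Evaluate each row (x1, x2, x3, x4, x5, x6, x7 as bits, MSB first):
  row 0 [0000000]: (0 XOR 0) -> 0
  row 1 [0000001]: (0 XOR 0) -> 0
  row 2 [0000010]: (0 XOR 0) -> 0
  row 3 [0000011]: (0 XOR 0) -> 0
  row 4 [0000100]: (0 XOR 0) -> 0
  (every remaining row is evaluated the same way; all 128 results are listed next)
Full result column, 8 rows per line (x1,x2,x3,x4 fixed per line; x5,x6,x7 runs 000..111 left to right):
  rows 0-7 [x1,x2,x3,x4=0000]: 00000000  (ones: 0)
  rows 8-15 [x1,x2,x3,x4=0001]: 11111111  (ones: 8)
  rows 16-23 [x1,x2,x3,x4=0010]: 00000000  (ones: 0)
  rows 24-31 [x1,x2,x3,x4=0011]: 11111111  (ones: 8)
  rows 32-39 [x1,x2,x3,x4=0100]: 11111111  (ones: 8)
  rows 40-47 [x1,x2,x3,x4=0101]: 00000000  (ones: 0)
  rows 48-55 [x1,x2,x3,x4=0110]: 11111111  (ones: 8)
  rows 56-63 [x1,x2,x3,x4=0111]: 00000000  (ones: 0)
  rows 64-71 [x1,x2,x3,x4=1000]: 00000000  (ones: 0)
  rows 72-79 [x1,x2,x3,x4=1001]: 11111111  (ones: 8)
  rows 80-87 [x1,x2,x3,x4=1010]: 00000000  (ones: 0)
  rows 88-95 [x1,x2,x3,x4=1011]: 11111111  (ones: 8)
  rows 96-103 [x1,x2,x3,x4=1100]: 11111111  (ones: 8)
  rows 104-111 [x1,x2,x3,x4=1101]: 00000000  (ones: 0)
  rows 112-119 [x1,x2,x3,x4=1110]: 11111111  (ones: 8)
  rows 120-127 [x1,x2,x3,x4=1111]: 00000000  (ones: 0)
Count of 1-rows = 0+8+0+8+8+0+8+0+0+8+0+8+8+0+8+0 = 64

64


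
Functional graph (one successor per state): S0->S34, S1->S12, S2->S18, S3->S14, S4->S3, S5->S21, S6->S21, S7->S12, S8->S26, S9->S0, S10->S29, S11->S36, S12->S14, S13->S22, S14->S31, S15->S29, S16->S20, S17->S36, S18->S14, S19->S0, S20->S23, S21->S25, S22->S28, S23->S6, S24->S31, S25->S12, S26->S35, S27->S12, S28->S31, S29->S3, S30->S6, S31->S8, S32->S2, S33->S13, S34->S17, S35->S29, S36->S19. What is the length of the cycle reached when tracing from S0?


Trace from S0 until a state repeats:
  S0 -> S34 -> S17 -> S36 -> S19 -> S0
S0 first seen at step 0, revisited at step 5.
Cycle length = 5 - 0 = 5

5


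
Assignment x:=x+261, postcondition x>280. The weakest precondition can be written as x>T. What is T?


Formula: wp(x:=E, P) = P[E/x] (substitute E for x in postcondition)
Step 1: Postcondition: x>280
Step 2: Substitute x+261 for x: x+261>280
Step 3: Solve for x: x > 280-261 = 19

19


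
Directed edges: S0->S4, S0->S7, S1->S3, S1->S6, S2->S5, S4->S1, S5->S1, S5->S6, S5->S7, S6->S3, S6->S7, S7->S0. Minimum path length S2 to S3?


BFS layer-by-layer from S2:
  dist 0: {S2}
  dist 1: {S5}
  dist 2: {S1, S6, S7}
  dist 3: {S0, S3}
  -> S3 reached at distance 3
Shortest path length = 3

3


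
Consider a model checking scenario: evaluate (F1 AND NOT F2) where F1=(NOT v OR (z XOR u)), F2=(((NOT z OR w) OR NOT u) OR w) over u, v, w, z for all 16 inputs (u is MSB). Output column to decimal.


F1 = (NOT v OR (z XOR u))
F2 = (((NOT z OR w) OR NOT u) OR w)
Counterexample to F1=>F2 is where F1=1 and F2=0.
Evaluate each row (bits = u,v,w,z, MSB first):
  row 0 [0000]: F1=1 F2=1 -> F1&~F2 -> 0
  row 1 [0001]: F1=1 F2=1 -> F1&~F2 -> 0
  row 2 [0010]: F1=1 F2=1 -> F1&~F2 -> 0
  row 3 [0011]: F1=1 F2=1 -> F1&~F2 -> 0
  row 4 [0100]: F1=0 F2=1 -> F1&~F2 -> 0
  row 5 [0101]: F1=1 F2=1 -> F1&~F2 -> 0
  row 6 [0110]: F1=0 F2=1 -> F1&~F2 -> 0
  row 7 [0111]: F1=1 F2=1 -> F1&~F2 -> 0
  row 8 [1000]: F1=1 F2=1 -> F1&~F2 -> 0
  row 9 [1001]: F1=1 F2=0 -> F1&~F2 -> 1
  row 10 [1010]: F1=1 F2=1 -> F1&~F2 -> 0
  row 11 [1011]: F1=1 F2=1 -> F1&~F2 -> 0
  row 12 [1100]: F1=1 F2=1 -> F1&~F2 -> 0
  row 13 [1101]: F1=0 F2=0 -> F1&~F2 -> 0
  row 14 [1110]: F1=1 F2=1 -> F1&~F2 -> 0
  row 15 [1111]: F1=0 F2=1 -> F1&~F2 -> 0
Full result column, 4 rows per line (u,v fixed per line; w,z runs 00..11 left to right):
  rows 0-3 [u,v=00]: 0000  = hex 0
  rows 4-7 [u,v=01]: 0000  = hex 0
  rows 8-11 [u,v=10]: 0100  = hex 4
  rows 12-15 [u,v=11]: 0000  = hex 0
Counterexample vector (row 0 .. row 15) = 0000000001000000
Output column grouped in 4s = 0000 0000 0100 0000 = 0x0040
Convert to decimal digit by digit (value = value*16 + digit):
  0 -> 0
  0*16 + 0 = 0
  0*16 + 4 = 4
  4*16 + 0 = 64
Decimal = 64

64


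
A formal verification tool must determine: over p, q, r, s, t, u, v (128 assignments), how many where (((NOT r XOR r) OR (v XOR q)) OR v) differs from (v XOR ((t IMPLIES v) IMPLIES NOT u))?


F1 = (((NOT r XOR r) OR (v XOR q)) OR v)
F2 = (v XOR ((t IMPLIES v) IMPLIES NOT u))
Evaluate both on each of 128 rows (bits = p,q,r,s,t,u,v):
  row 0 [0000000]: F1=1 F2=1 -> 0
  row 1 [0000001]: F1=1 F2=0 (differ) -> 1
  row 2 [0000010]: F1=1 F2=0 (differ) -> 1
  row 3 [0000011]: F1=1 F2=1 -> 0
  row 4 [0000100]: F1=1 F2=1 -> 0
  (every remaining row is evaluated the same way; all 128 results are listed next)
Full result column, 8 rows per line (p,q,r,s fixed per line; t,u,v runs 000..111 left to right):
  rows 0-7 [p,q,r,s=0000]: 01100100  (ones: 3)
  rows 8-15 [p,q,r,s=0001]: 01100100  (ones: 3)
  rows 16-23 [p,q,r,s=0010]: 01100100  (ones: 3)
  rows 24-31 [p,q,r,s=0011]: 01100100  (ones: 3)
  rows 32-39 [p,q,r,s=0100]: 01100100  (ones: 3)
  rows 40-47 [p,q,r,s=0101]: 01100100  (ones: 3)
  rows 48-55 [p,q,r,s=0110]: 01100100  (ones: 3)
  rows 56-63 [p,q,r,s=0111]: 01100100  (ones: 3)
  rows 64-71 [p,q,r,s=1000]: 01100100  (ones: 3)
  rows 72-79 [p,q,r,s=1001]: 01100100  (ones: 3)
  rows 80-87 [p,q,r,s=1010]: 01100100  (ones: 3)
  rows 88-95 [p,q,r,s=1011]: 01100100  (ones: 3)
  rows 96-103 [p,q,r,s=1100]: 01100100  (ones: 3)
  rows 104-111 [p,q,r,s=1101]: 01100100  (ones: 3)
  rows 112-119 [p,q,r,s=1110]: 01100100  (ones: 3)
  rows 120-127 [p,q,r,s=1111]: 01100100  (ones: 3)
Disagreements = 3+3+3+3+3+3+3+3+3+3+3+3+3+3+3+3 = 48

48


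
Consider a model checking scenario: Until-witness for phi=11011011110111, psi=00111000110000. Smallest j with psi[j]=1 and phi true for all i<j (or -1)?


(phi U psi) at 0: need smallest j with psi[j]=1 and phi[i]=1 for all i in [0,j).
Scan from step 0:
  step 0: phi=1, psi=0 -> continue
  step 1: phi=1, psi=0 -> continue
  step 2: psi=1 and phi held for [0,2) -> witness found
Witness step = 2

2


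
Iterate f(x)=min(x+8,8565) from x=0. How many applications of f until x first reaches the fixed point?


Step 1: x=0, cap=8565, increment=8
Step 2: x grows by 8 each step until capped at 8565; fixed point is x=8565
Step 3: iterations = ceil(8565/8) = 1071

1071
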